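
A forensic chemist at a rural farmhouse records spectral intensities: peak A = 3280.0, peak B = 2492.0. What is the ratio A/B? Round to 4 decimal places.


Spectral peak ratio:
Peak A = 3280.0 counts
Peak B = 2492.0 counts
Ratio = 3280.0 / 2492.0 = 1.3162

1.3162


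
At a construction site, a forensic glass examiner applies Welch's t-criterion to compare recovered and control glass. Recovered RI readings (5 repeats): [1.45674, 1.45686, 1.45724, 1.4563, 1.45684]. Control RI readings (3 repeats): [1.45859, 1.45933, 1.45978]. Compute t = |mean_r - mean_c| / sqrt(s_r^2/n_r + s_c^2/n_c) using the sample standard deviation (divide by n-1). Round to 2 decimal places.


Welch's t-criterion for glass RI comparison:
Recovered mean = sum / n_r = 7.28398 / 5 = 1.456796
Control mean = sum / n_c = 4.3777 / 3 = 1.4592333
Recovered sample variance s_r^2 = 1.1308e-07
Control sample variance s_c^2 = 3.61033e-07
Welch SE (unpooled) = sqrt(s_r^2/n_r + s_c^2/n_c) = sqrt(2.2616e-08 + 1.20344e-07) = sqrt(1.4296e-07) = 0.000378101
|mean_r - mean_c| = 0.00243733
t = 0.00243733 / 0.000378101 = 6.45

6.45


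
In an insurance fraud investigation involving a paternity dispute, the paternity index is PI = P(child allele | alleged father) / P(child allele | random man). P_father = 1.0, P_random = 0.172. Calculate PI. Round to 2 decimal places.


Paternity Index calculation:
PI = P(allele|father) / P(allele|random)
PI = 1.0 / 0.172
PI = 5.81

5.81


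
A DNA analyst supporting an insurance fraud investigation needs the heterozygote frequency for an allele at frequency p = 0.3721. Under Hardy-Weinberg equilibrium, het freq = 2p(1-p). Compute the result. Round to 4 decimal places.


Hardy-Weinberg heterozygote frequency:
q = 1 - p = 1 - 0.3721 = 0.6279
2pq = 2 * 0.3721 * 0.6279 = 0.4673

0.4673


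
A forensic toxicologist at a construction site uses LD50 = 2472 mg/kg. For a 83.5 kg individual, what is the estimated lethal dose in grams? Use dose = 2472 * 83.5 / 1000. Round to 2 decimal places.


Lethal dose calculation:
Lethal dose = LD50 * body_weight / 1000
= 2472 * 83.5 / 1000
= 206412 / 1000
= 206.41 g

206.41


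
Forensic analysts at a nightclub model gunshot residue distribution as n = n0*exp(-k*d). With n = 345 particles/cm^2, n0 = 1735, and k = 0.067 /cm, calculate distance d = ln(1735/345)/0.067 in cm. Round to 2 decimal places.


GSR distance calculation:
n0/n = 1735 / 345 = 5.028986
ln(n0/n) = 1.615218
d = 1.615218 / 0.067 = 24.11 cm

24.11


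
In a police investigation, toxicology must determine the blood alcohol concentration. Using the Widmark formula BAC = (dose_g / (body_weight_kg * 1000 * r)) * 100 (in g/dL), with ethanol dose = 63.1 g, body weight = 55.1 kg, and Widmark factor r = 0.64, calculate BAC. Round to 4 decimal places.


Applying the Widmark formula:
BAC = (dose_g / (body_wt * 1000 * r)) * 100
Denominator = 55.1 * 1000 * 0.64 = 35264
BAC = (63.1 / 35264) * 100
BAC = 0.1789 g/dL

0.1789


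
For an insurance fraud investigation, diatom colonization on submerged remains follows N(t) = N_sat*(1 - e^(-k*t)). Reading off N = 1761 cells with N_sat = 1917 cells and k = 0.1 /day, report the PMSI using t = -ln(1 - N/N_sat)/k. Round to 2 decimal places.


PMSI from diatom colonization curve:
N / N_sat = 1761 / 1917 = 0.918623
1 - N/N_sat = 0.081377
ln(1 - N/N_sat) = -2.508663
t = -ln(1 - N/N_sat) / k = -(-2.508663) / 0.1 = 25.09 days

25.09


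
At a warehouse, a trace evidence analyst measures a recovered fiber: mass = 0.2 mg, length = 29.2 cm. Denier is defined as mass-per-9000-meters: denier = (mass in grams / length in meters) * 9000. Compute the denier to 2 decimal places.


Denier calculation:
Mass in grams = 0.2 mg / 1000 = 0.0002 g
Length in meters = 29.2 cm / 100 = 0.292 m
Linear density = mass / length = 0.0002 / 0.292 = 0.00068493 g/m
Denier = (g/m) * 9000 = 0.00068493 * 9000 = 6.16

6.16


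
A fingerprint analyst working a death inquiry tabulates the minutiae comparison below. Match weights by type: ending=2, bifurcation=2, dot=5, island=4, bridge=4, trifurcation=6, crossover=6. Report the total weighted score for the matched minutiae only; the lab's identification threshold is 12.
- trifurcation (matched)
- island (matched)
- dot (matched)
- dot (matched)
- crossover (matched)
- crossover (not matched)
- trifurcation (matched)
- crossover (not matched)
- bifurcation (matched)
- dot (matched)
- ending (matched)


Weighted minutiae match score:
  trifurcation: matched, +6 (running total 6)
  island: matched, +4 (running total 10)
  dot: matched, +5 (running total 15)
  dot: matched, +5 (running total 20)
  crossover: matched, +6 (running total 26)
  crossover: not matched, +0
  trifurcation: matched, +6 (running total 32)
  crossover: not matched, +0
  bifurcation: matched, +2 (running total 34)
  dot: matched, +5 (running total 39)
  ending: matched, +2 (running total 41)
Total score = 41
Threshold = 12; verdict = identification

41


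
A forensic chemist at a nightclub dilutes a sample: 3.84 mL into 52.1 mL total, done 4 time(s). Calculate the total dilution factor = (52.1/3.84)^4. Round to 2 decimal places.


Dilution factor calculation:
Single dilution = V_total / V_sample = 52.1 / 3.84 ≈ 13.567708
Number of dilutions = 4
Total DF = (52.1 / 3.84)^4 (full precision, rounded at the end) = 33886.44

33886.44


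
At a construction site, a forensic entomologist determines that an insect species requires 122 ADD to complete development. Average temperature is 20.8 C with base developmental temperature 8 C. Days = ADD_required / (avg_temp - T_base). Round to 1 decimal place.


Insect development time:
Effective temperature = avg_temp - T_base = 20.8 - 8 = 12.8 C
Days = ADD / effective_temp = 122 / 12.8 = 9.5 days

9.5


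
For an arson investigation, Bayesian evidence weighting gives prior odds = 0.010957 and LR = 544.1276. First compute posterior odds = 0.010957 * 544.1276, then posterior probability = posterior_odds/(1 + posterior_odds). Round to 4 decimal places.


Bayesian evidence evaluation:
Posterior odds = prior_odds * LR = 0.010957 * 544.1276 = 5.962006
Posterior probability = posterior_odds / (1 + posterior_odds)
= 5.962006 / (1 + 5.962006)
= 5.962006 / 6.962006
= 0.8564

0.8564


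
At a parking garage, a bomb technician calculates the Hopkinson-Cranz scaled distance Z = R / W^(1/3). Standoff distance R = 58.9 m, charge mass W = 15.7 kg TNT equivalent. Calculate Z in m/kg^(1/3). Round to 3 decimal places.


Scaled distance calculation:
W^(1/3) = 15.7^(1/3) = 2.503994
Z = R / W^(1/3) = 58.9 / 2.503994
Z = 23.522 m/kg^(1/3)

23.522


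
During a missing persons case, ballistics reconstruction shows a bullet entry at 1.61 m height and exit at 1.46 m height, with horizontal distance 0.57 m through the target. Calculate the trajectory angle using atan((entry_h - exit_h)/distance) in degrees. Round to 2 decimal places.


Bullet trajectory angle:
Height difference = 1.61 - 1.46 = 0.15 m
angle = atan(0.15 / 0.57)
angle = atan(0.263158)
angle = 14.74 degrees

14.74


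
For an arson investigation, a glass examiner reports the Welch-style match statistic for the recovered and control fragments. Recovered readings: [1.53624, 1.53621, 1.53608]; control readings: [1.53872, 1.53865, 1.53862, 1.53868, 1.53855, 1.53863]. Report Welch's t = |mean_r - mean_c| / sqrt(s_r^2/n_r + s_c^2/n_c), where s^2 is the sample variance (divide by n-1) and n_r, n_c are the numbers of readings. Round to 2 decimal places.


Welch's t-criterion for glass RI comparison:
Recovered mean = sum / n_r = 4.60853 / 3 = 1.5361767
Control mean = sum / n_c = 9.23185 / 6 = 1.5386417
Recovered sample variance s_r^2 = 7.23333e-09
Control sample variance s_c^2 = 3.33667e-09
Welch SE (unpooled) = sqrt(s_r^2/n_r + s_c^2/n_c) = sqrt(2.41111e-09 + 5.56111e-10) = sqrt(2.96722e-09) = 5.44722e-05
|mean_r - mean_c| = 0.002465
t = 0.002465 / 5.44722e-05 = 45.25

45.25


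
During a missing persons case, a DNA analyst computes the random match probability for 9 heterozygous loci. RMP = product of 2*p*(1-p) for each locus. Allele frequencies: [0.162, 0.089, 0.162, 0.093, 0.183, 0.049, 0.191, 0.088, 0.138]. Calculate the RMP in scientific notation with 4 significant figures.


Computing RMP for 9 loci:
Locus 1: 2 * 0.162 * 0.838 = 0.271512
Locus 2: 2 * 0.089 * 0.911 = 0.162158
Locus 3: 2 * 0.162 * 0.838 = 0.271512
Locus 4: 2 * 0.093 * 0.907 = 0.168702
Locus 5: 2 * 0.183 * 0.817 = 0.299022
Locus 6: 2 * 0.049 * 0.951 = 0.093198
Locus 7: 2 * 0.191 * 0.809 = 0.309038
Locus 8: 2 * 0.088 * 0.912 = 0.160512
Locus 9: 2 * 0.138 * 0.862 = 0.237912
RMP = 6.633e-07

6.633e-07


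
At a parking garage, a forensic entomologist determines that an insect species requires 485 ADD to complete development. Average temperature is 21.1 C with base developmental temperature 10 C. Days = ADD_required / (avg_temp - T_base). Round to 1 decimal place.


Insect development time:
Effective temperature = avg_temp - T_base = 21.1 - 10 = 11.1 C
Days = ADD / effective_temp = 485 / 11.1 = 43.7 days

43.7


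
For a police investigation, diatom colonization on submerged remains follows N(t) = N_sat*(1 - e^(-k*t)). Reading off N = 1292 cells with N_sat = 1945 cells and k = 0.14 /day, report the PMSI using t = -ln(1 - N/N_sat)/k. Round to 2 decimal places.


PMSI from diatom colonization curve:
N / N_sat = 1292 / 1945 = 0.664267
1 - N/N_sat = 0.335733
ln(1 - N/N_sat) = -1.091439
t = -ln(1 - N/N_sat) / k = -(-1.091439) / 0.14 = 7.80 days

7.80


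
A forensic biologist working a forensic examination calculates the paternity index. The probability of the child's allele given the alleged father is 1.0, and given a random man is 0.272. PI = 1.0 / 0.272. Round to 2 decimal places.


Paternity Index calculation:
PI = P(allele|father) / P(allele|random)
PI = 1.0 / 0.272
PI = 3.68

3.68


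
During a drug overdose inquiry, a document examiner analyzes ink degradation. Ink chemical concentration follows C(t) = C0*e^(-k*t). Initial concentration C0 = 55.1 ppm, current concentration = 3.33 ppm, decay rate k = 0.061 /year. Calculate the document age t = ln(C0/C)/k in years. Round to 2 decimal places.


Document age estimation:
C0/C = 55.1 / 3.33 = 16.546547
ln(C0/C) = 2.806177
t = 2.806177 / 0.061 = 46.00 years

46.00


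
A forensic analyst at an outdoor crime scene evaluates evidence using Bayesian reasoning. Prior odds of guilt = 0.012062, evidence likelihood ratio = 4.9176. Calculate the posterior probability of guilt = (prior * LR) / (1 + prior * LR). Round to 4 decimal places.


Bayesian evidence evaluation:
Posterior odds = prior_odds * LR = 0.012062 * 4.9176 = 0.05931609
Posterior probability = posterior_odds / (1 + posterior_odds)
= 0.05931609 / (1 + 0.05931609)
= 0.05931609 / 1.05931609
= 0.0560

0.0560


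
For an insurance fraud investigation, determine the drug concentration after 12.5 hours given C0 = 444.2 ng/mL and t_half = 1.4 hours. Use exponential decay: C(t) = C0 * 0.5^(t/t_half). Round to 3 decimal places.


Drug concentration decay:
Number of half-lives = t / t_half = 12.5 / 1.4 = 8.928571
Decay factor = 0.5^8.928571 = 0.00205226
C(t) = 444.2 * 0.00205226 = 0.912 ng/mL

0.912


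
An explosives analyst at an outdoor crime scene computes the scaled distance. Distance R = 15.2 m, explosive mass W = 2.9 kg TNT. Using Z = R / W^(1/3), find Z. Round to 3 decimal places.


Scaled distance calculation:
W^(1/3) = 2.9^(1/3) = 1.426043
Z = R / W^(1/3) = 15.2 / 1.426043
Z = 10.659 m/kg^(1/3)

10.659


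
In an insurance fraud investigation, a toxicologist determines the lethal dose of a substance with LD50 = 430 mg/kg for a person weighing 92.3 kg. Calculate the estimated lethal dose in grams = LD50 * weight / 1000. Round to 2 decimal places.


Lethal dose calculation:
Lethal dose = LD50 * body_weight / 1000
= 430 * 92.3 / 1000
= 39689 / 1000
= 39.69 g

39.69


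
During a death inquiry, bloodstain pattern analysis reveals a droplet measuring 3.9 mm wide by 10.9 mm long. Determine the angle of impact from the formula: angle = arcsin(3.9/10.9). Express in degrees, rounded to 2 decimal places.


Blood spatter impact angle calculation:
width / length = 3.9 / 10.9 = 0.357798
angle = arcsin(0.357798)
angle = 20.97 degrees

20.97


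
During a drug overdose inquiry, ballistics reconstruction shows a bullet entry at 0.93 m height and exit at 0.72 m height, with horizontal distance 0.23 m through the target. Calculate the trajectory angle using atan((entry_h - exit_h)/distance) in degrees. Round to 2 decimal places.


Bullet trajectory angle:
Height difference = 0.93 - 0.72 = 0.21 m
angle = atan(0.21 / 0.23)
angle = atan(0.913043)
angle = 42.40 degrees

42.40


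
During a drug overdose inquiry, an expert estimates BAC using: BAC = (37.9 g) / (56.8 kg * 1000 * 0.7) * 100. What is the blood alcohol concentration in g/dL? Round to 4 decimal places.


Applying the Widmark formula:
BAC = (dose_g / (body_wt * 1000 * r)) * 100
Denominator = 56.8 * 1000 * 0.7 = 39760
BAC = (37.9 / 39760) * 100
BAC = 0.0953 g/dL

0.0953


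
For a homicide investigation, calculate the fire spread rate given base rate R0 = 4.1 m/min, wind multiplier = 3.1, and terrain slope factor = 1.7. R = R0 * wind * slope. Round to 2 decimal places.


Fire spread rate calculation:
R = R0 * wind_factor * slope_factor
= 4.1 * 3.1 * 1.7
= 12.71 * 1.7
= 21.61 m/min

21.61


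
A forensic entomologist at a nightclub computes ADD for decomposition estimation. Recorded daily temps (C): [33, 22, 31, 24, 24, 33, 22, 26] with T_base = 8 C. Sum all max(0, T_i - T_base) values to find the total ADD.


Computing ADD day by day:
Day 1: max(0, 33 - 8) = 25
Day 2: max(0, 22 - 8) = 14
Day 3: max(0, 31 - 8) = 23
Day 4: max(0, 24 - 8) = 16
Day 5: max(0, 24 - 8) = 16
Day 6: max(0, 33 - 8) = 25
Day 7: max(0, 22 - 8) = 14
Day 8: max(0, 26 - 8) = 18
Total ADD = 151

151


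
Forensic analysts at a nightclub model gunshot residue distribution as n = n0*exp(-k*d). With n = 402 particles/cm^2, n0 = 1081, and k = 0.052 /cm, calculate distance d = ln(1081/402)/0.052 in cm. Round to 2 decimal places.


GSR distance calculation:
n0/n = 1081 / 402 = 2.689055
ln(n0/n) = 0.98919
d = 0.98919 / 0.052 = 19.02 cm

19.02


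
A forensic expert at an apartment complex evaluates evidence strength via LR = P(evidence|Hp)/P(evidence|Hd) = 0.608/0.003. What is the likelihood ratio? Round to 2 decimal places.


Likelihood ratio calculation:
LR = P(E|Hp) / P(E|Hd)
LR = 0.608 / 0.003
LR = 202.67

202.67


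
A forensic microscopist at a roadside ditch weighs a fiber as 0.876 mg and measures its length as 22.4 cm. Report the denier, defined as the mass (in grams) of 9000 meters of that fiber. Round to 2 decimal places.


Denier calculation:
Mass in grams = 0.876 mg / 1000 = 0.000876 g
Length in meters = 22.4 cm / 100 = 0.224 m
Linear density = mass / length = 0.000876 / 0.224 = 0.00391071 g/m
Denier = (g/m) * 9000 = 0.00391071 * 9000 = 35.20

35.20


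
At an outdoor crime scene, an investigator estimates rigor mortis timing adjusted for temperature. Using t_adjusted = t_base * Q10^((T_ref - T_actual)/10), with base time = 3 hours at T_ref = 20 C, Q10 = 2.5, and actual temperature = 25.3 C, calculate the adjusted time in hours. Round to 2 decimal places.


Rigor mortis time adjustment:
Exponent = (T_ref - T_actual) / 10 = (20 - 25.3) / 10 = -0.53
Q10 factor = 2.5^-0.53 = 0.61531
t_adjusted = 3 * 0.61531 = 1.85 hours

1.85


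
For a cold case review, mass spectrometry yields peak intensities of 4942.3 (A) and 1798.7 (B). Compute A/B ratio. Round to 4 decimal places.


Spectral peak ratio:
Peak A = 4942.3 counts
Peak B = 1798.7 counts
Ratio = 4942.3 / 1798.7 = 2.7477

2.7477


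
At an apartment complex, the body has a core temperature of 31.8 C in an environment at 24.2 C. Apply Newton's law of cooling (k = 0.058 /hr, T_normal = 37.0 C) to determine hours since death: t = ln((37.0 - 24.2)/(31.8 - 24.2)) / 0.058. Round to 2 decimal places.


Using Newton's law of cooling:
t = ln((T_normal - T_ambient) / (T_body - T_ambient)) / k
T_normal - T_ambient = 12.8
T_body - T_ambient = 7.6
Ratio = 1.684211
ln(ratio) = 0.521297
t = 0.521297 / 0.058 = 8.99 hours

8.99


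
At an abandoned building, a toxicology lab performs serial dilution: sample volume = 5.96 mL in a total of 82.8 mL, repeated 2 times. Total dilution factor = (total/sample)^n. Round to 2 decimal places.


Dilution factor calculation:
Single dilution = V_total / V_sample = 82.8 / 5.96 ≈ 13.892617
Number of dilutions = 2
Total DF = (82.8 / 5.96)^2 (full precision, rounded at the end) = 193.00

193.00


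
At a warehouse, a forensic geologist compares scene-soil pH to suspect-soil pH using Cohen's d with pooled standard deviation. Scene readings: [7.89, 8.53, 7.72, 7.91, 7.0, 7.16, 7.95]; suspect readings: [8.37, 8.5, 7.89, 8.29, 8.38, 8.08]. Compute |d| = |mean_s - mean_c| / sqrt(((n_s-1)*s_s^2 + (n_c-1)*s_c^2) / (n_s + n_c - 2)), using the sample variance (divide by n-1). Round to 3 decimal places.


Pooled-variance Cohen's d for soil pH comparison:
Scene mean = 54.16 / 7 = 7.737143
Suspect mean = 49.51 / 6 = 8.251667
Scene sample variance s_s^2 = 0.267324
Suspect sample variance s_c^2 = 0.050777
Pooled variance = ((n_s-1)*s_s^2 + (n_c-1)*s_c^2) / (n_s + n_c - 2) = 0.168893
Pooled SD = sqrt(0.168893) = 0.410966
Mean difference = -0.514524
|d| = |-0.514524| / 0.410966 = 1.252

1.252


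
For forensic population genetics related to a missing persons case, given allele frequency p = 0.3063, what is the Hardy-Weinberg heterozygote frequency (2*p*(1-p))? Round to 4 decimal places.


Hardy-Weinberg heterozygote frequency:
q = 1 - p = 1 - 0.3063 = 0.6937
2pq = 2 * 0.3063 * 0.6937 = 0.4250

0.4250


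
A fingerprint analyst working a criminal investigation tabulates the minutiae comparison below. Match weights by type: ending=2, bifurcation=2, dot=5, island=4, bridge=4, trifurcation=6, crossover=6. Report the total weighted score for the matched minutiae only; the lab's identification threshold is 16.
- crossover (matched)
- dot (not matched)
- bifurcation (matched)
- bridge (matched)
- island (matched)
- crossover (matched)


Weighted minutiae match score:
  crossover: matched, +6 (running total 6)
  dot: not matched, +0
  bifurcation: matched, +2 (running total 8)
  bridge: matched, +4 (running total 12)
  island: matched, +4 (running total 16)
  crossover: matched, +6 (running total 22)
Total score = 22
Threshold = 16; verdict = identification

22


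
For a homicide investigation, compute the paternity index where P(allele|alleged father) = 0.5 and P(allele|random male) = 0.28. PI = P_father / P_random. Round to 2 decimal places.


Paternity Index calculation:
PI = P(allele|father) / P(allele|random)
PI = 0.5 / 0.28
PI = 1.79

1.79


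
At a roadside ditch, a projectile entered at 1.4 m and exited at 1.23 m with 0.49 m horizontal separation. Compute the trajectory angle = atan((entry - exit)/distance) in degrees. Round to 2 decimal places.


Bullet trajectory angle:
Height difference = 1.4 - 1.23 = 0.17 m
angle = atan(0.17 / 0.49)
angle = atan(0.346939)
angle = 19.13 degrees

19.13


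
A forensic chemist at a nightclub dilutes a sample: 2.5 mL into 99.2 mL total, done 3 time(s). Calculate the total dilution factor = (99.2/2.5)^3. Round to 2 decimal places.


Dilution factor calculation:
Single dilution = V_total / V_sample = 99.2 / 2.5 ≈ 39.68
Number of dilutions = 3
Total DF = (99.2 / 2.5)^3 (full precision, rounded at the end) = 62476.26

62476.26


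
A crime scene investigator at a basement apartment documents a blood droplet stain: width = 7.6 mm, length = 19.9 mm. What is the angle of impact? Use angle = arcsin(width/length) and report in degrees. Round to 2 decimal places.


Blood spatter impact angle calculation:
width / length = 7.6 / 19.9 = 0.38191
angle = arcsin(0.38191)
angle = 22.45 degrees

22.45


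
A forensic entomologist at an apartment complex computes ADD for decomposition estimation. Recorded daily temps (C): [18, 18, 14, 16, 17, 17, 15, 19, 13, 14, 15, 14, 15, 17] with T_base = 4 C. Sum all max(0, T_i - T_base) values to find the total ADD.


Computing ADD day by day:
Day 1: max(0, 18 - 4) = 14
Day 2: max(0, 18 - 4) = 14
Day 3: max(0, 14 - 4) = 10
Day 4: max(0, 16 - 4) = 12
Day 5: max(0, 17 - 4) = 13
Day 6: max(0, 17 - 4) = 13
Day 7: max(0, 15 - 4) = 11
Day 8: max(0, 19 - 4) = 15
Day 9: max(0, 13 - 4) = 9
Day 10: max(0, 14 - 4) = 10
Day 11: max(0, 15 - 4) = 11
Day 12: max(0, 14 - 4) = 10
Day 13: max(0, 15 - 4) = 11
Day 14: max(0, 17 - 4) = 13
Total ADD = 166

166


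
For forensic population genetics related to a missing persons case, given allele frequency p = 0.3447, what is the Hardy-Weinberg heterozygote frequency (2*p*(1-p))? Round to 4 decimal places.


Hardy-Weinberg heterozygote frequency:
q = 1 - p = 1 - 0.3447 = 0.6553
2pq = 2 * 0.3447 * 0.6553 = 0.4518

0.4518


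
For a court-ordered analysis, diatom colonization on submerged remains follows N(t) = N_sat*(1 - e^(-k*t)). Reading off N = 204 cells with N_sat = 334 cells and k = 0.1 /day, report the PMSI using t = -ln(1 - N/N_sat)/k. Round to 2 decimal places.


PMSI from diatom colonization curve:
N / N_sat = 204 / 334 = 0.610778
1 - N/N_sat = 0.389222
ln(1 - N/N_sat) = -0.943605
t = -ln(1 - N/N_sat) / k = -(-0.943605) / 0.1 = 9.44 days

9.44


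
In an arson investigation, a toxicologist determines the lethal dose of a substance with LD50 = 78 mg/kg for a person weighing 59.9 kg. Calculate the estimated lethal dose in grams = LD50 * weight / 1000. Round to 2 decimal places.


Lethal dose calculation:
Lethal dose = LD50 * body_weight / 1000
= 78 * 59.9 / 1000
= 4672.2 / 1000
= 4.67 g

4.67


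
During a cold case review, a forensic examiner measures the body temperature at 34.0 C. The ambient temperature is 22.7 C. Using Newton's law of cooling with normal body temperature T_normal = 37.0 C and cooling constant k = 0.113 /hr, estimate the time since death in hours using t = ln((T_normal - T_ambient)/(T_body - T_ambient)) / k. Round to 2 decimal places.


Using Newton's law of cooling:
t = ln((T_normal - T_ambient) / (T_body - T_ambient)) / k
T_normal - T_ambient = 14.3
T_body - T_ambient = 11.3
Ratio = 1.265487
ln(ratio) = 0.235457
t = 0.235457 / 0.113 = 2.08 hours

2.08


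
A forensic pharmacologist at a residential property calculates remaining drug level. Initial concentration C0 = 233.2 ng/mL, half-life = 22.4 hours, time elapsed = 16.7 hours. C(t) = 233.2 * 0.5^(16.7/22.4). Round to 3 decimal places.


Drug concentration decay:
Number of half-lives = t / t_half = 16.7 / 22.4 = 0.745536
Decay factor = 0.5^0.745536 = 0.59644623
C(t) = 233.2 * 0.59644623 = 139.091 ng/mL

139.091


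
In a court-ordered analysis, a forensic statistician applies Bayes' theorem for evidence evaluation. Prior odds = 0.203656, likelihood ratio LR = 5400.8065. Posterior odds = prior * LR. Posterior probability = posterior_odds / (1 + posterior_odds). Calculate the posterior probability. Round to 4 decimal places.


Bayesian evidence evaluation:
Posterior odds = prior_odds * LR = 0.203656 * 5400.8065 = 1099.907
Posterior probability = posterior_odds / (1 + posterior_odds)
= 1099.907 / (1 + 1099.907)
= 1099.907 / 1100.907
= 0.9991

0.9991


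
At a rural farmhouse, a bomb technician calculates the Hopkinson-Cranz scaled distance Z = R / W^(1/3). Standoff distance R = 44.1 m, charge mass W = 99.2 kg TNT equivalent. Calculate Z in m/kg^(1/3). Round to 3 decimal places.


Scaled distance calculation:
W^(1/3) = 99.2^(1/3) = 4.629178
Z = R / W^(1/3) = 44.1 / 4.629178
Z = 9.527 m/kg^(1/3)

9.527


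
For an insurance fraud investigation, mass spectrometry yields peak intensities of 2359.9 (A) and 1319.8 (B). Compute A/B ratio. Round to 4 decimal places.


Spectral peak ratio:
Peak A = 2359.9 counts
Peak B = 1319.8 counts
Ratio = 2359.9 / 1319.8 = 1.7881

1.7881


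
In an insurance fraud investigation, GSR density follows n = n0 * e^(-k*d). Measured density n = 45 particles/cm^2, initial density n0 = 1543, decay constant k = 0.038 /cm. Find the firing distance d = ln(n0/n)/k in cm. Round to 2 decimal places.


GSR distance calculation:
n0/n = 1543 / 45 = 34.288889
ln(n0/n) = 3.534821
d = 3.534821 / 0.038 = 93.02 cm

93.02


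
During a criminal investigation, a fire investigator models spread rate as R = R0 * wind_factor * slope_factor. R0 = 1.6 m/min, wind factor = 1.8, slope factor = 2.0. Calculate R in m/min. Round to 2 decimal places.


Fire spread rate calculation:
R = R0 * wind_factor * slope_factor
= 1.6 * 1.8 * 2.0
= 2.88 * 2.0
= 5.76 m/min

5.76


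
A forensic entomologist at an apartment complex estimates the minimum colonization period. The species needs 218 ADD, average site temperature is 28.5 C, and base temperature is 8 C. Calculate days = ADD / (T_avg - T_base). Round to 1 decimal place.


Insect development time:
Effective temperature = avg_temp - T_base = 28.5 - 8 = 20.5 C
Days = ADD / effective_temp = 218 / 20.5 = 10.6 days

10.6


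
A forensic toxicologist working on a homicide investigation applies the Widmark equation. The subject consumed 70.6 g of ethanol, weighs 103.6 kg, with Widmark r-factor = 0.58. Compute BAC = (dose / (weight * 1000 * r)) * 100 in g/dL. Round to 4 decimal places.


Applying the Widmark formula:
BAC = (dose_g / (body_wt * 1000 * r)) * 100
Denominator = 103.6 * 1000 * 0.58 = 60088
BAC = (70.6 / 60088) * 100
BAC = 0.1175 g/dL

0.1175


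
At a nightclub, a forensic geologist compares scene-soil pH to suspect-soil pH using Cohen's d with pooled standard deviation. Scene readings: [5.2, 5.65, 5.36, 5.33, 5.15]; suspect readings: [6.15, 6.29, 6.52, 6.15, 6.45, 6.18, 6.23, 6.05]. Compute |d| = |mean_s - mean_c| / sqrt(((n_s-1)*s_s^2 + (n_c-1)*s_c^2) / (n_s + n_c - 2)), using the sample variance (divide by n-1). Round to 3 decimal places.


Pooled-variance Cohen's d for soil pH comparison:
Scene mean = 26.69 / 5 = 5.338
Suspect mean = 50.02 / 8 = 6.2525
Scene sample variance s_s^2 = 0.03807
Suspect sample variance s_c^2 = 0.025679
Pooled variance = ((n_s-1)*s_s^2 + (n_c-1)*s_c^2) / (n_s + n_c - 2) = 0.030185
Pooled SD = sqrt(0.030185) = 0.173738
Mean difference = -0.9145
|d| = |-0.9145| / 0.173738 = 5.264

5.264


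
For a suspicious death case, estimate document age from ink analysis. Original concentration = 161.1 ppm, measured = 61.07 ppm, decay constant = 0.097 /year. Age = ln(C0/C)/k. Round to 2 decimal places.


Document age estimation:
C0/C = 161.1 / 61.07 = 2.637956
ln(C0/C) = 0.970004
t = 0.970004 / 0.097 = 10.00 years

10.00


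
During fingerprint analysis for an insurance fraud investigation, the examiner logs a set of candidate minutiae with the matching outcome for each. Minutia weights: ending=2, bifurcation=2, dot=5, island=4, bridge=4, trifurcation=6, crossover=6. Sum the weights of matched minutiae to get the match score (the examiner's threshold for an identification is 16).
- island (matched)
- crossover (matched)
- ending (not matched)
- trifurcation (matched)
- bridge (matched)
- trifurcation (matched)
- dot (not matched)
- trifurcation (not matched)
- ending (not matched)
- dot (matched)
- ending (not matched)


Weighted minutiae match score:
  island: matched, +4 (running total 4)
  crossover: matched, +6 (running total 10)
  ending: not matched, +0
  trifurcation: matched, +6 (running total 16)
  bridge: matched, +4 (running total 20)
  trifurcation: matched, +6 (running total 26)
  dot: not matched, +0
  trifurcation: not matched, +0
  ending: not matched, +0
  dot: matched, +5 (running total 31)
  ending: not matched, +0
Total score = 31
Threshold = 16; verdict = identification

31


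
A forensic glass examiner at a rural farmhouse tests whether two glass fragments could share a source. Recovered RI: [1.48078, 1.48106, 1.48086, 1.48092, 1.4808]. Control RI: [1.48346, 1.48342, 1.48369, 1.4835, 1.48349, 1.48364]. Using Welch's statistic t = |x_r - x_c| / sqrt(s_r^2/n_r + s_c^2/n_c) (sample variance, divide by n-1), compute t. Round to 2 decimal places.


Welch's t-criterion for glass RI comparison:
Recovered mean = sum / n_r = 7.40442 / 5 = 1.480884
Control mean = sum / n_c = 8.9012 / 6 = 1.4835333
Recovered sample variance s_r^2 = 1.268e-08
Control sample variance s_c^2 = 1.14267e-08
Welch SE (unpooled) = sqrt(s_r^2/n_r + s_c^2/n_c) = sqrt(2.536e-09 + 1.90444e-09) = sqrt(4.44044e-09) = 6.66366e-05
|mean_r - mean_c| = 0.00264933
t = 0.00264933 / 6.66366e-05 = 39.76

39.76


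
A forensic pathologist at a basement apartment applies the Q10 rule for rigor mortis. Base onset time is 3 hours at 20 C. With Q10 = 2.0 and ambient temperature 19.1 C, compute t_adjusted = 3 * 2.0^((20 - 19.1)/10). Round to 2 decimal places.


Rigor mortis time adjustment:
Exponent = (T_ref - T_actual) / 10 = (20 - 19.1) / 10 = 0.09
Q10 factor = 2.0^0.09 = 1.06437
t_adjusted = 3 * 1.06437 = 3.19 hours

3.19


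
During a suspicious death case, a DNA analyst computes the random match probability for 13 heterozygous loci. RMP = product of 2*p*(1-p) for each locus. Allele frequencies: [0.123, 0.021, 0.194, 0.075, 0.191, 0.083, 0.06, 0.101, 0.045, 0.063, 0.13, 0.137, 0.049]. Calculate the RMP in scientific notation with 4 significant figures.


Computing RMP for 13 loci:
Locus 1: 2 * 0.123 * 0.877 = 0.215742
Locus 2: 2 * 0.021 * 0.979 = 0.041118
Locus 3: 2 * 0.194 * 0.806 = 0.312728
Locus 4: 2 * 0.075 * 0.925 = 0.13875
Locus 5: 2 * 0.191 * 0.809 = 0.309038
Locus 6: 2 * 0.083 * 0.917 = 0.152222
Locus 7: 2 * 0.06 * 0.94 = 0.1128
Locus 8: 2 * 0.101 * 0.899 = 0.181598
Locus 9: 2 * 0.045 * 0.955 = 0.08595
Locus 10: 2 * 0.063 * 0.937 = 0.118062
Locus 11: 2 * 0.13 * 0.87 = 0.2262
Locus 12: 2 * 0.137 * 0.863 = 0.236462
Locus 13: 2 * 0.049 * 0.951 = 0.093198
RMP = 1.876e-11

1.876e-11


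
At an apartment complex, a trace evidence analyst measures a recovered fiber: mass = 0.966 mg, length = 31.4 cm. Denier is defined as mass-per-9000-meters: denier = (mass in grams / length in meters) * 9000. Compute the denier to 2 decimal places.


Denier calculation:
Mass in grams = 0.966 mg / 1000 = 0.000966 g
Length in meters = 31.4 cm / 100 = 0.314 m
Linear density = mass / length = 0.000966 / 0.314 = 0.00307643 g/m
Denier = (g/m) * 9000 = 0.00307643 * 9000 = 27.69

27.69


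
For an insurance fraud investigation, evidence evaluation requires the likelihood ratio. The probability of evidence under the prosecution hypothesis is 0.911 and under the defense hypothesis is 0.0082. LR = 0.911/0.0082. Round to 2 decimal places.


Likelihood ratio calculation:
LR = P(E|Hp) / P(E|Hd)
LR = 0.911 / 0.0082
LR = 111.10

111.10


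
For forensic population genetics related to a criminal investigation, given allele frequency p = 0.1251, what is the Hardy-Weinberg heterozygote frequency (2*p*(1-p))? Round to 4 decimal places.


Hardy-Weinberg heterozygote frequency:
q = 1 - p = 1 - 0.1251 = 0.8749
2pq = 2 * 0.1251 * 0.8749 = 0.2189

0.2189


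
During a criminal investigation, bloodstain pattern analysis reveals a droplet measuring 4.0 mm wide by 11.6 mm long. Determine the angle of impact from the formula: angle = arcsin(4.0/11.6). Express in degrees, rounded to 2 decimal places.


Blood spatter impact angle calculation:
width / length = 4.0 / 11.6 = 0.344828
angle = arcsin(0.344828)
angle = 20.17 degrees

20.17


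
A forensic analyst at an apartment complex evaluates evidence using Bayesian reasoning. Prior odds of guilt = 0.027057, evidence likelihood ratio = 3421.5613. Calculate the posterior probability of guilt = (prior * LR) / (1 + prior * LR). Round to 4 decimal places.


Bayesian evidence evaluation:
Posterior odds = prior_odds * LR = 0.027057 * 3421.5613 = 92.57718
Posterior probability = posterior_odds / (1 + posterior_odds)
= 92.57718 / (1 + 92.57718)
= 92.57718 / 93.57718
= 0.9893

0.9893


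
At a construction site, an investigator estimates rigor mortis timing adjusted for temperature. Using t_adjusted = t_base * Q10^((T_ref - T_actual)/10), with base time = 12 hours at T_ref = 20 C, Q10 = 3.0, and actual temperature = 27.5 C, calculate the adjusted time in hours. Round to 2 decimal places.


Rigor mortis time adjustment:
Exponent = (T_ref - T_actual) / 10 = (20 - 27.5) / 10 = -0.75
Q10 factor = 3.0^-0.75 = 0.43869
t_adjusted = 12 * 0.43869 = 5.26 hours

5.26


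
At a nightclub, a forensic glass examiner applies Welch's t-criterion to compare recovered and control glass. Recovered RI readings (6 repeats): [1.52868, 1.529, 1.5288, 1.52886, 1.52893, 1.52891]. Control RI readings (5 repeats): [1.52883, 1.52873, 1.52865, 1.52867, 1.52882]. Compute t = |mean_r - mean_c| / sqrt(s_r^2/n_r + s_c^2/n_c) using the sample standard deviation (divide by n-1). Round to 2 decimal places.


Welch's t-criterion for glass RI comparison:
Recovered mean = sum / n_r = 9.17318 / 6 = 1.5288633
Control mean = sum / n_c = 7.6437 / 5 = 1.52874
Recovered sample variance s_r^2 = 1.25867e-08
Control sample variance s_c^2 = 6.9e-09
Welch SE (unpooled) = sqrt(s_r^2/n_r + s_c^2/n_c) = sqrt(2.09778e-09 + 1.38e-09) = sqrt(3.47778e-09) = 5.89727e-05
|mean_r - mean_c| = 0.000123333
t = 0.000123333 / 5.89727e-05 = 2.09

2.09


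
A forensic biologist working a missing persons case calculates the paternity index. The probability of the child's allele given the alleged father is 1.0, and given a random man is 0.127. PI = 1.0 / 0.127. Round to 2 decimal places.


Paternity Index calculation:
PI = P(allele|father) / P(allele|random)
PI = 1.0 / 0.127
PI = 7.87

7.87


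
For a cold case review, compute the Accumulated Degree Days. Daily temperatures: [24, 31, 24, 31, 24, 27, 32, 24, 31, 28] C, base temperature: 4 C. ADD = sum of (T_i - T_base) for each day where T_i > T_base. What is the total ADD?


Computing ADD day by day:
Day 1: max(0, 24 - 4) = 20
Day 2: max(0, 31 - 4) = 27
Day 3: max(0, 24 - 4) = 20
Day 4: max(0, 31 - 4) = 27
Day 5: max(0, 24 - 4) = 20
Day 6: max(0, 27 - 4) = 23
Day 7: max(0, 32 - 4) = 28
Day 8: max(0, 24 - 4) = 20
Day 9: max(0, 31 - 4) = 27
Day 10: max(0, 28 - 4) = 24
Total ADD = 236

236


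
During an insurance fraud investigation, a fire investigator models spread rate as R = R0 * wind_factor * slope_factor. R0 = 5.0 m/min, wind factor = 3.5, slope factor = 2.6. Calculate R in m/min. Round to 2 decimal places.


Fire spread rate calculation:
R = R0 * wind_factor * slope_factor
= 5.0 * 3.5 * 2.6
= 17.5 * 2.6
= 45.50 m/min

45.50


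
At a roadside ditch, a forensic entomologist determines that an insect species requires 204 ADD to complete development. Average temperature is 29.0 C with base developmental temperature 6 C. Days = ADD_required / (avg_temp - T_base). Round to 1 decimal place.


Insect development time:
Effective temperature = avg_temp - T_base = 29.0 - 6 = 23.0 C
Days = ADD / effective_temp = 204 / 23.0 = 8.9 days

8.9


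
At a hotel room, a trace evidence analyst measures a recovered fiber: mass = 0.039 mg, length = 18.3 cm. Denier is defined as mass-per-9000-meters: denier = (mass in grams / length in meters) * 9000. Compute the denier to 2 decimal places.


Denier calculation:
Mass in grams = 0.039 mg / 1000 = 0.000039 g
Length in meters = 18.3 cm / 100 = 0.183 m
Linear density = mass / length = 0.000039 / 0.183 = 0.00021311 g/m
Denier = (g/m) * 9000 = 0.00021311 * 9000 = 1.92

1.92


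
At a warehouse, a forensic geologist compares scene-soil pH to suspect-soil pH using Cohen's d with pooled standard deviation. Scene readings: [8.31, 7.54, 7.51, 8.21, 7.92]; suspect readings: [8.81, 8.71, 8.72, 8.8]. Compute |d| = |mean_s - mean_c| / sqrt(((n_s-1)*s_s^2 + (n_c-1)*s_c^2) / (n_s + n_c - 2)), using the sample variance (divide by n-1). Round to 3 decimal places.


Pooled-variance Cohen's d for soil pH comparison:
Scene mean = 39.49 / 5 = 7.898
Suspect mean = 35.04 / 4 = 8.76
Scene sample variance s_s^2 = 0.13657
Suspect sample variance s_c^2 = 0.002733
Pooled variance = ((n_s-1)*s_s^2 + (n_c-1)*s_c^2) / (n_s + n_c - 2) = 0.079211
Pooled SD = sqrt(0.079211) = 0.281444
Mean difference = -0.862
|d| = |-0.862| / 0.281444 = 3.063

3.063


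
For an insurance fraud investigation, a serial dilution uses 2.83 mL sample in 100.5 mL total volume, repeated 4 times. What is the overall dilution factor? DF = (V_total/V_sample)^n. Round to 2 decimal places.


Dilution factor calculation:
Single dilution = V_total / V_sample = 100.5 / 2.83 ≈ 35.512367
Number of dilutions = 4
Total DF = (100.5 / 2.83)^4 (full precision, rounded at the end) = 1590444.45

1590444.45


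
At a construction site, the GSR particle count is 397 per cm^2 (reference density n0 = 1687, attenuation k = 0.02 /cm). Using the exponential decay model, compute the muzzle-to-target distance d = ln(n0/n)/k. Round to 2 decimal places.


GSR distance calculation:
n0/n = 1687 / 397 = 4.24937
ln(n0/n) = 1.446771
d = 1.446771 / 0.02 = 72.34 cm

72.34


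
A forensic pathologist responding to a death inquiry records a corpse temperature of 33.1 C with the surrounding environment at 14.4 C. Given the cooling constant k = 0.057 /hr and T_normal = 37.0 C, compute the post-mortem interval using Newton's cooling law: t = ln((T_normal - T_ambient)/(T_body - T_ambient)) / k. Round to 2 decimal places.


Using Newton's law of cooling:
t = ln((T_normal - T_ambient) / (T_body - T_ambient)) / k
T_normal - T_ambient = 22.6
T_body - T_ambient = 18.7
Ratio = 1.208556
ln(ratio) = 0.189426
t = 0.189426 / 0.057 = 3.32 hours

3.32


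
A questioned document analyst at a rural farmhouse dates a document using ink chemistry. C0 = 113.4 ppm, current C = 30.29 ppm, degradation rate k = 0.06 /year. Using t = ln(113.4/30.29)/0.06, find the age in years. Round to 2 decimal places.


Document age estimation:
C0/C = 113.4 / 30.29 = 3.74381
ln(C0/C) = 1.320104
t = 1.320104 / 0.06 = 22.00 years

22.00


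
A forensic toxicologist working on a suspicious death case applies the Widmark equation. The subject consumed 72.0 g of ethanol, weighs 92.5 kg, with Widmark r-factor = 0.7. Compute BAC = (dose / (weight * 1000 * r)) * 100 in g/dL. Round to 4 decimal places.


Applying the Widmark formula:
BAC = (dose_g / (body_wt * 1000 * r)) * 100
Denominator = 92.5 * 1000 * 0.7 = 64750
BAC = (72.0 / 64750) * 100
BAC = 0.1112 g/dL

0.1112


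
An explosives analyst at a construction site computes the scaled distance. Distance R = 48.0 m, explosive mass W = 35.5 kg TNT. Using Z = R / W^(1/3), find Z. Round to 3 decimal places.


Scaled distance calculation:
W^(1/3) = 35.5^(1/3) = 3.286569
Z = R / W^(1/3) = 48.0 / 3.286569
Z = 14.605 m/kg^(1/3)

14.605


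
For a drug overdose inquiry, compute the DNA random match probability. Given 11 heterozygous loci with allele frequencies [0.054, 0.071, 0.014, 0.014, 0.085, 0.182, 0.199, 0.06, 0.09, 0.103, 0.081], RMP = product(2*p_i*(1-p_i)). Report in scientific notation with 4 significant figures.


Computing RMP for 11 loci:
Locus 1: 2 * 0.054 * 0.946 = 0.102168
Locus 2: 2 * 0.071 * 0.929 = 0.131918
Locus 3: 2 * 0.014 * 0.986 = 0.027608
Locus 4: 2 * 0.014 * 0.986 = 0.027608
Locus 5: 2 * 0.085 * 0.915 = 0.15555
Locus 6: 2 * 0.182 * 0.818 = 0.297752
Locus 7: 2 * 0.199 * 0.801 = 0.318798
Locus 8: 2 * 0.06 * 0.94 = 0.1128
Locus 9: 2 * 0.09 * 0.91 = 0.1638
Locus 10: 2 * 0.103 * 0.897 = 0.184782
Locus 11: 2 * 0.081 * 0.919 = 0.148878
RMP = 7.710e-11

7.710e-11


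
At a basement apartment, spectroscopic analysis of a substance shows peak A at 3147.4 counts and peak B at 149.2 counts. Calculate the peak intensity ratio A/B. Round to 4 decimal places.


Spectral peak ratio:
Peak A = 3147.4 counts
Peak B = 149.2 counts
Ratio = 3147.4 / 149.2 = 21.0952

21.0952


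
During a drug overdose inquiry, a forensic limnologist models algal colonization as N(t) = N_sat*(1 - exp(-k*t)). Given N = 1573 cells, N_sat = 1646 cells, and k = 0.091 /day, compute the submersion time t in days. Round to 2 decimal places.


PMSI from diatom colonization curve:
N / N_sat = 1573 / 1646 = 0.95565
1 - N/N_sat = 0.04435
ln(1 - N/N_sat) = -3.115643
t = -ln(1 - N/N_sat) / k = -(-3.115643) / 0.091 = 34.24 days

34.24
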